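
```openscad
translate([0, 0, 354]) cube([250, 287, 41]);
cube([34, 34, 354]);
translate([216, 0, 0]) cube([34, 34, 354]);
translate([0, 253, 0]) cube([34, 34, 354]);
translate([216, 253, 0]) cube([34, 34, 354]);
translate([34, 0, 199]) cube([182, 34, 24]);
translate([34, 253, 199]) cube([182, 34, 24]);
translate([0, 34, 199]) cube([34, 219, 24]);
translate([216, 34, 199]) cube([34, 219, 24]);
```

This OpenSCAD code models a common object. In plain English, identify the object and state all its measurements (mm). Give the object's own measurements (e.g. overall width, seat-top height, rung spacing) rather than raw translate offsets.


A four-legged stool. The seat is a 250×287×41 mm slab whose top surface is at z = 395 mm; four square legs, each 34×34 mm in cross-section, run from the floor (z = 0) to the underside of the seat, each flush with a corner of the seat. Four stretchers, 34 mm wide and 24 mm tall, connect adjacent legs with their undersides at z = 199 mm, each running between the inner faces of the legs it joins and aligned with the legs' outer faces on the other axis.


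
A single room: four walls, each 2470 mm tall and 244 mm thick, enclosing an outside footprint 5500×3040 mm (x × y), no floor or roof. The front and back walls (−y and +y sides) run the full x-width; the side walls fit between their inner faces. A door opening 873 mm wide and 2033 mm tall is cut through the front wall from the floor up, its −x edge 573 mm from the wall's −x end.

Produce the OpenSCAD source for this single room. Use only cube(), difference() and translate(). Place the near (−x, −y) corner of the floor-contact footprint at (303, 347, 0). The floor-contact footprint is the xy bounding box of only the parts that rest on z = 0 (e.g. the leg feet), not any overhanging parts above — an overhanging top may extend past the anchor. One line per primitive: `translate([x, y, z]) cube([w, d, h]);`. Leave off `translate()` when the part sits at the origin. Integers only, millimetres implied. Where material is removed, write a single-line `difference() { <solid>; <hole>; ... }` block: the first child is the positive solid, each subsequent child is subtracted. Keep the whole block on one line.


difference() { translate([303, 347, 0]) cube([5500, 244, 2470]); translate([876, 347, 0]) cube([873, 244, 2033]); }
translate([303, 3143, 0]) cube([5500, 244, 2470]);
translate([303, 591, 0]) cube([244, 2552, 2470]);
translate([5559, 591, 0]) cube([244, 2552, 2470]);


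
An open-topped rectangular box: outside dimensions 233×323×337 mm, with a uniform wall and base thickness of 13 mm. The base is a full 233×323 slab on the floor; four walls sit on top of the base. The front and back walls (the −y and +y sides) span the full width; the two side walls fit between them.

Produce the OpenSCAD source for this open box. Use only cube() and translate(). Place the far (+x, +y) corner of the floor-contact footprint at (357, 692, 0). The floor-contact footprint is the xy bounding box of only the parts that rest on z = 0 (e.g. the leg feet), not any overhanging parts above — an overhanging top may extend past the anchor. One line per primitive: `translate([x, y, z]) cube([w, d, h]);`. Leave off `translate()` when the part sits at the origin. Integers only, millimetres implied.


translate([124, 369, 0]) cube([233, 323, 13]);
translate([124, 369, 13]) cube([233, 13, 324]);
translate([124, 679, 13]) cube([233, 13, 324]);
translate([124, 382, 13]) cube([13, 297, 324]);
translate([344, 382, 13]) cube([13, 297, 324]);


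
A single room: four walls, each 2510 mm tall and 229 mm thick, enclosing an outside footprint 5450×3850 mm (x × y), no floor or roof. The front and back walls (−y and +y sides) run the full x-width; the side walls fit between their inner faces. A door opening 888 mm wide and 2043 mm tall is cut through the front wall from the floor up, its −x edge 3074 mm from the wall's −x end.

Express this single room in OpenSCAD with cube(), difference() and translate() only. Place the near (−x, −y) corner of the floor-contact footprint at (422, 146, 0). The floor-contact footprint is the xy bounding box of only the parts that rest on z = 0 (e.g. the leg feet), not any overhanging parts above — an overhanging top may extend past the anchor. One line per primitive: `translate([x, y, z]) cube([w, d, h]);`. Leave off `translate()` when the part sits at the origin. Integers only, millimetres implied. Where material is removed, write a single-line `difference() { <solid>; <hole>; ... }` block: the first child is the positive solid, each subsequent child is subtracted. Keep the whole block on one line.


difference() { translate([422, 146, 0]) cube([5450, 229, 2510]); translate([3496, 146, 0]) cube([888, 229, 2043]); }
translate([422, 3767, 0]) cube([5450, 229, 2510]);
translate([422, 375, 0]) cube([229, 3392, 2510]);
translate([5643, 375, 0]) cube([229, 3392, 2510]);


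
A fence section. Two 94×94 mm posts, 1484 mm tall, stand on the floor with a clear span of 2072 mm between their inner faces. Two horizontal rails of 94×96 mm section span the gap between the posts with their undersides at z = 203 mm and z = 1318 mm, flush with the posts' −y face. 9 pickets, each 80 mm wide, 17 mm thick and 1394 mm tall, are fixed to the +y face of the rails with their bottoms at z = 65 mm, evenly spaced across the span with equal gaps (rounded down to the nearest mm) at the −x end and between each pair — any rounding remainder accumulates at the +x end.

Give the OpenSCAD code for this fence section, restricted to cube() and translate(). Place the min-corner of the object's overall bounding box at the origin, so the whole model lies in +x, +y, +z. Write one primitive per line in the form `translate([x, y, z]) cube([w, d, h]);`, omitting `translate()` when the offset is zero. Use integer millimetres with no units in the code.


cube([94, 94, 1484]);
translate([2166, 0, 0]) cube([94, 94, 1484]);
translate([94, 0, 203]) cube([2072, 94, 96]);
translate([94, 0, 1318]) cube([2072, 94, 96]);
translate([229, 94, 65]) cube([80, 17, 1394]);
translate([444, 94, 65]) cube([80, 17, 1394]);
translate([659, 94, 65]) cube([80, 17, 1394]);
translate([874, 94, 65]) cube([80, 17, 1394]);
translate([1089, 94, 65]) cube([80, 17, 1394]);
translate([1304, 94, 65]) cube([80, 17, 1394]);
translate([1519, 94, 65]) cube([80, 17, 1394]);
translate([1734, 94, 65]) cube([80, 17, 1394]);
translate([1949, 94, 65]) cube([80, 17, 1394]);


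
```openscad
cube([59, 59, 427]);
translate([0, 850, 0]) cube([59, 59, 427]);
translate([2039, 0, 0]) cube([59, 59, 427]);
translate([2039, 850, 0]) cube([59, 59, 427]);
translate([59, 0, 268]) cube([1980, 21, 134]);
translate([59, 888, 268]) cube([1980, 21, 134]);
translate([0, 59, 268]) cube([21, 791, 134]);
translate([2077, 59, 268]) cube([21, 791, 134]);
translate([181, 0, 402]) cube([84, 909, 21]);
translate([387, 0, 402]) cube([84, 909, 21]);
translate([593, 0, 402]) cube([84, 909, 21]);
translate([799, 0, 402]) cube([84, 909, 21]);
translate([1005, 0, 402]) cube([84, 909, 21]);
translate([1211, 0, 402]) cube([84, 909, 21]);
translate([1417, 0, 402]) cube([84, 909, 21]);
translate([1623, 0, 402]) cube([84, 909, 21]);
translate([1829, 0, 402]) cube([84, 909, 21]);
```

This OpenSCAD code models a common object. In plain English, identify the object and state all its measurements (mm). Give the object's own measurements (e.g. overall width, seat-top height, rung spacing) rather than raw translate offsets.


A bed frame 2098 mm long (x) by 909 mm wide (y). Four 59×59 mm corner posts, 427 mm tall, at the corners of the footprint. Four rails of 21 mm thickness and 134 mm height run between adjacent posts with their undersides at z = 268 mm, their outer faces flush with the outside of the frame (the two x-running rails run between the posts' inner faces; the two y-running rails run between the posts' inner faces). 9 slats, each 84 mm wide (x) and 21 mm thick, lie across the top of the two x-running rails, running the full 909 mm width of the frame in y; along x they sit between the end posts with a 122 mm gap after the −x posts and between neighbouring slats, leaving 126 mm before the +x posts.


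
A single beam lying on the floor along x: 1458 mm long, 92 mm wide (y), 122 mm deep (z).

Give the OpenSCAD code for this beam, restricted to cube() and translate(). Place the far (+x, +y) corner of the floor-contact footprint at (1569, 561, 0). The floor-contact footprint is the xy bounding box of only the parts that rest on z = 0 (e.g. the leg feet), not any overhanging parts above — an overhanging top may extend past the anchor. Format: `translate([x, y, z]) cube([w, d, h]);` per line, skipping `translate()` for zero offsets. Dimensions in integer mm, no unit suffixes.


translate([111, 469, 0]) cube([1458, 92, 122]);


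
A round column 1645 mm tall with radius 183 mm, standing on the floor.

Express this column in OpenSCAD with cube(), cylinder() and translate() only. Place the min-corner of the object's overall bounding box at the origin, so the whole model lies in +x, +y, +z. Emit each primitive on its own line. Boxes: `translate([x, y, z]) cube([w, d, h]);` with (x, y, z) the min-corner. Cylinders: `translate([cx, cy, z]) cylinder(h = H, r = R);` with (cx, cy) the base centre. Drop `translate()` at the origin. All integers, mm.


translate([183, 183, 0]) cylinder(h = 1645, r = 183);


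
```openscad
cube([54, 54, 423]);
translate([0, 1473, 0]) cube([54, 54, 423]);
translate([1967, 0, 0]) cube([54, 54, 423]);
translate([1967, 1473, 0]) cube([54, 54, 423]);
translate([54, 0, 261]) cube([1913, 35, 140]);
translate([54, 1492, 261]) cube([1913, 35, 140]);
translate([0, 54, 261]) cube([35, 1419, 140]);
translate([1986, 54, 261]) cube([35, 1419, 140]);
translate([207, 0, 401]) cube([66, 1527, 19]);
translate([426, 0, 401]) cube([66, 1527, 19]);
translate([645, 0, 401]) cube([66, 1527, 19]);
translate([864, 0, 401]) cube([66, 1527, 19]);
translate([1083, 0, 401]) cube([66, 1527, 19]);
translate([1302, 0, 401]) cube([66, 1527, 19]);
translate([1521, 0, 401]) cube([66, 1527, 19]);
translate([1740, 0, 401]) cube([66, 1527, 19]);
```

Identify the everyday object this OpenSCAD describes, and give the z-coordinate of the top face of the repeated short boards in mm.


A bed frame. The slat-top height is 420 mm.

Four posts, four rails, and a row of slats — a bed frame. Slats sit on the rails at z = 261 + 140 = 401; with slat thickness 19, the top is 420 mm.


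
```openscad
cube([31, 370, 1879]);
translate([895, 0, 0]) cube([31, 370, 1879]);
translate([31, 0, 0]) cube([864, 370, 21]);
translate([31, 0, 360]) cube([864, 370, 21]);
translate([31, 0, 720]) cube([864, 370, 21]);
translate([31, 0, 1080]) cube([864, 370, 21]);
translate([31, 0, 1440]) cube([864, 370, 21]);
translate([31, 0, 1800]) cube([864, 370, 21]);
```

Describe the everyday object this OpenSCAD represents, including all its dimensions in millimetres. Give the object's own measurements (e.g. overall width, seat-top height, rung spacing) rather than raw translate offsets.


An open bookshelf. Two side panels, each 31 mm thick, 370 mm deep and 1879 mm tall, stand 926 mm apart (outside-to-outside). Between them sit 6 shelves, each 21 mm thick and 370 mm deep, spanning the full gap between the sides. The bottom shelf rests on the floor (its underside at z = 0) and the clear gap between one shelf's top and the next shelf's underside is 339 mm.


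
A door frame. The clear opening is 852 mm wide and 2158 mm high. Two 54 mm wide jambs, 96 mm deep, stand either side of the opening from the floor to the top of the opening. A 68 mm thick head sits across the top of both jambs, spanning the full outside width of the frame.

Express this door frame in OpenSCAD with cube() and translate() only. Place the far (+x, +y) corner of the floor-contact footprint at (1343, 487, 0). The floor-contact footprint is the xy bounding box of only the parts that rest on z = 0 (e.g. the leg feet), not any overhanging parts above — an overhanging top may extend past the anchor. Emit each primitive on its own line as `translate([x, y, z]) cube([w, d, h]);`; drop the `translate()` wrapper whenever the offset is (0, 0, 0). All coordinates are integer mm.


translate([383, 391, 0]) cube([54, 96, 2158]);
translate([1289, 391, 0]) cube([54, 96, 2158]);
translate([383, 391, 2158]) cube([960, 96, 68]);


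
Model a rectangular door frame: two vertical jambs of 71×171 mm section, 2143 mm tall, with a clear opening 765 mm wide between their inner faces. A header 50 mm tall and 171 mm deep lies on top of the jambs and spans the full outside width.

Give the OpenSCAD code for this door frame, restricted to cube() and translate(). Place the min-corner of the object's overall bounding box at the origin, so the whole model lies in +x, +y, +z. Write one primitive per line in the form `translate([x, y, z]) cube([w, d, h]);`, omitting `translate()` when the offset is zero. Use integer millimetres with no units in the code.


cube([71, 171, 2143]);
translate([836, 0, 0]) cube([71, 171, 2143]);
translate([0, 0, 2143]) cube([907, 171, 50]);


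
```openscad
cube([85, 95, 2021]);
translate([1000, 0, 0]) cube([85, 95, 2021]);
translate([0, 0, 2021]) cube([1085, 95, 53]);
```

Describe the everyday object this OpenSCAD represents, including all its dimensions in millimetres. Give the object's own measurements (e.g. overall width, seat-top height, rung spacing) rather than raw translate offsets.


A door frame. The clear opening is 915 mm wide and 2021 mm high. Two 85 mm wide jambs, 95 mm deep, stand either side of the opening from the floor to the top of the opening. A 53 mm thick head sits across the top of both jambs, spanning the full outside width of the frame.


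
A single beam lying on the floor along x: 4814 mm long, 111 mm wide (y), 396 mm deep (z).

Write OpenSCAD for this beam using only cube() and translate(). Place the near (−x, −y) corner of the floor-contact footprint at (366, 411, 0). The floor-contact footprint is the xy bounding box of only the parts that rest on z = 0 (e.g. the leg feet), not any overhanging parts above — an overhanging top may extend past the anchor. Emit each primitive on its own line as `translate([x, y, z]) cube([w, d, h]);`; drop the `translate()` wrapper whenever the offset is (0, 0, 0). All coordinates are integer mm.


translate([366, 411, 0]) cube([4814, 111, 396]);


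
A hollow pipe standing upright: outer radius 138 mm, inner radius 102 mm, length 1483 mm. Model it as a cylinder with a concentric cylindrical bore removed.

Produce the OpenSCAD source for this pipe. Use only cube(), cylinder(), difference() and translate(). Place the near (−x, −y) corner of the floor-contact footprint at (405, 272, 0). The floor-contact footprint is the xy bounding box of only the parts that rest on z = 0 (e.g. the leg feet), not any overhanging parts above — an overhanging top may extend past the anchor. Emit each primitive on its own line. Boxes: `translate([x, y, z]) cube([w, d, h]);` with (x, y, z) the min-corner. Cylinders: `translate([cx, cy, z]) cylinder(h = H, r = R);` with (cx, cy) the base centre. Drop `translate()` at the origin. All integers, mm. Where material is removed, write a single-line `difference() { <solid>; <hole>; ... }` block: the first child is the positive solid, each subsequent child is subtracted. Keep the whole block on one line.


difference() { translate([543, 410, 0]) cylinder(h = 1483, r = 138); translate([543, 410, 0]) cylinder(h = 1483, r = 102); }


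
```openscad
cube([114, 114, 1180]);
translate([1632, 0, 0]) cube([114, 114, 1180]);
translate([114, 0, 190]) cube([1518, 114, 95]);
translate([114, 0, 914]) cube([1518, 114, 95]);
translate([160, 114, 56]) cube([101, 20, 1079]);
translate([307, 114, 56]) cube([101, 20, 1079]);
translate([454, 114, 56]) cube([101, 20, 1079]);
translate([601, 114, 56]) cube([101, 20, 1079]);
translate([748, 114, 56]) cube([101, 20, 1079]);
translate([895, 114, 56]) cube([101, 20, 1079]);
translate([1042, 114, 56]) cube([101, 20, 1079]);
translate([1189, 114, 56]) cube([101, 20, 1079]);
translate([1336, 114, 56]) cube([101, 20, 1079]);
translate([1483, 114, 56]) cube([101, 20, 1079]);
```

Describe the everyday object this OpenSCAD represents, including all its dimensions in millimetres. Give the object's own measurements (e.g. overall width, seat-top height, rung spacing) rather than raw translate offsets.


A fence section. Two 114×114 mm posts, 1180 mm tall, stand on the floor with a clear span of 1518 mm between their inner faces. Two horizontal rails of 114×95 mm section span the gap between the posts with their undersides at z = 190 mm and z = 914 mm, flush with the posts' −y face. 10 pickets, each 101 mm wide, 20 mm thick and 1079 mm tall, are fixed to the +y face of the rails with their bottoms at z = 56 mm, spaced across the span with a 46 mm gap after the −x post and between neighbouring pickets, with 48 mm left before the +x post.


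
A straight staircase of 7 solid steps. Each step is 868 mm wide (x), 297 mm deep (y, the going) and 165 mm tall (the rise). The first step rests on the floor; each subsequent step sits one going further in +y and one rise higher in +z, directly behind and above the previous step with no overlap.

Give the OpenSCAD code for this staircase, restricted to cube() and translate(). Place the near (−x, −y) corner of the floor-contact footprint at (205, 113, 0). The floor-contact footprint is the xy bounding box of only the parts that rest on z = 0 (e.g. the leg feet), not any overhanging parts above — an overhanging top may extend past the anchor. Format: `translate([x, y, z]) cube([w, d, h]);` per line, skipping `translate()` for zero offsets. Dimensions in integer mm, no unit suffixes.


translate([205, 113, 0]) cube([868, 297, 165]);
translate([205, 410, 165]) cube([868, 297, 165]);
translate([205, 707, 330]) cube([868, 297, 165]);
translate([205, 1004, 495]) cube([868, 297, 165]);
translate([205, 1301, 660]) cube([868, 297, 165]);
translate([205, 1598, 825]) cube([868, 297, 165]);
translate([205, 1895, 990]) cube([868, 297, 165]);


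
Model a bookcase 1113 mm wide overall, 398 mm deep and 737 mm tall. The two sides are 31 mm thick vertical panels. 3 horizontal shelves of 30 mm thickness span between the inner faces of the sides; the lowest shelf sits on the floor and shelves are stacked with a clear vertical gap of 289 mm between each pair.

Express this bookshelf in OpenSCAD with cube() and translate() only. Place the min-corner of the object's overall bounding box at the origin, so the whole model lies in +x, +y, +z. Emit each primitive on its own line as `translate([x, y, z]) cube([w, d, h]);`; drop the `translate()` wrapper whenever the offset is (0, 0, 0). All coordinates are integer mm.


cube([31, 398, 737]);
translate([1082, 0, 0]) cube([31, 398, 737]);
translate([31, 0, 0]) cube([1051, 398, 30]);
translate([31, 0, 319]) cube([1051, 398, 30]);
translate([31, 0, 638]) cube([1051, 398, 30]);


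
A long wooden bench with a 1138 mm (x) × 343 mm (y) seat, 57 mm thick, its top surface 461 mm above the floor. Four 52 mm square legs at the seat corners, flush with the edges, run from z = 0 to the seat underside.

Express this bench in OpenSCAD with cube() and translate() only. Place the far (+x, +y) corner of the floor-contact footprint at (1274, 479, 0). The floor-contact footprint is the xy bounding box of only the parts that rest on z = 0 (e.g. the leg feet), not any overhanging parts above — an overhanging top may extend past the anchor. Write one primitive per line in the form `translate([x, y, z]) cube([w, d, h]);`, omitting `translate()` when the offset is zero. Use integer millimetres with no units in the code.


translate([136, 136, 404]) cube([1138, 343, 57]);
translate([136, 136, 0]) cube([52, 52, 404]);
translate([136, 427, 0]) cube([52, 52, 404]);
translate([1222, 136, 0]) cube([52, 52, 404]);
translate([1222, 427, 0]) cube([52, 52, 404]);


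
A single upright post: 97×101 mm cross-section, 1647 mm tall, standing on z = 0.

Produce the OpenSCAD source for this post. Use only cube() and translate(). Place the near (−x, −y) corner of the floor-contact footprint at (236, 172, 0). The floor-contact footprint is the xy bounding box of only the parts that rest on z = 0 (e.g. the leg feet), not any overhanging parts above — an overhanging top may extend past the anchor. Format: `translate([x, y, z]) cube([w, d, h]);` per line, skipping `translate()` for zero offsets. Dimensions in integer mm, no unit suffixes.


translate([236, 172, 0]) cube([97, 101, 1647]);


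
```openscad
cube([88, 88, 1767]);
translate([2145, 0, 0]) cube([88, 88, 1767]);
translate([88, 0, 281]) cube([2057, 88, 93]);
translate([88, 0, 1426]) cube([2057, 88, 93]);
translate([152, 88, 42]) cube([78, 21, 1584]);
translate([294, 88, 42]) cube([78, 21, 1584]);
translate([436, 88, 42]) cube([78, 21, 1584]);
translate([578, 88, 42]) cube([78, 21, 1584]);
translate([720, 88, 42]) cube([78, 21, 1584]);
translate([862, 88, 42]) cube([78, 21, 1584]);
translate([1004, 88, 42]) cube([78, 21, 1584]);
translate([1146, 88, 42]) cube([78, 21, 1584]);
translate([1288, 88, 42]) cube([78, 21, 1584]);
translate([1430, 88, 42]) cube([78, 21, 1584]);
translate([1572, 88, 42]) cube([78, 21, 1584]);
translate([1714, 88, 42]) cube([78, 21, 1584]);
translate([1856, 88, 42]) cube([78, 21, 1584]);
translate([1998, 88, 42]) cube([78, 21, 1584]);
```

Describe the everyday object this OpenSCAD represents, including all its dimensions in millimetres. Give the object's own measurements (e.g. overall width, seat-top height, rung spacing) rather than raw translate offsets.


A fence section. Two 88×88 mm posts, 1767 mm tall, stand on the floor with a clear span of 2057 mm between their inner faces. Two horizontal rails of 88×93 mm section span the gap between the posts with their undersides at z = 281 mm and z = 1426 mm, flush with the posts' −y face. 14 pickets, each 78 mm wide, 21 mm thick and 1584 mm tall, are fixed to the +y face of the rails with their bottoms at z = 42 mm, spaced across the span with a 64 mm gap after the −x post and between neighbouring pickets, with 69 mm left before the +x post.


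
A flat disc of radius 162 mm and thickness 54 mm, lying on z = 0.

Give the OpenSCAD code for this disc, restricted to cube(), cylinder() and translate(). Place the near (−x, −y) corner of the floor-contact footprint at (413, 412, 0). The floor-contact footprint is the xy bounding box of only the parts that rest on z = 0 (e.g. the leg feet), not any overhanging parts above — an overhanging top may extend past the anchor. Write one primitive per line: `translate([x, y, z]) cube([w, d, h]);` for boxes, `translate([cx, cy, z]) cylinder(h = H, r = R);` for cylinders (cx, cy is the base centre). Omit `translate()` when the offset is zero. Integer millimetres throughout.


translate([575, 574, 0]) cylinder(h = 54, r = 162);


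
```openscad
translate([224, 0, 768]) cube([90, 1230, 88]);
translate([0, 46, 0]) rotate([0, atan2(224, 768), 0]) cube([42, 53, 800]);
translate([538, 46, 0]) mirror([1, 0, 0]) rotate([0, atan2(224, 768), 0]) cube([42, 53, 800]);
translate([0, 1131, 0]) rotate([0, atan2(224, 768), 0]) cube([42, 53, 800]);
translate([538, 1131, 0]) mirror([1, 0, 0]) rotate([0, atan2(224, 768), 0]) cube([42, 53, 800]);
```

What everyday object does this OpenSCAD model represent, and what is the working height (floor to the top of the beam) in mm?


A sawhorse. The overall height is 856 mm.

A beam across two mirrored pairs of raked legs — a sawhorse. The beam's underside is at z = 768 (matching the legs' vertical rise in atan2(224, 768)) and the beam is 88 mm tall, so its top is at 768 + 88 = 856 mm. The raked legs top out at the beam's underside, so that is the highest point.


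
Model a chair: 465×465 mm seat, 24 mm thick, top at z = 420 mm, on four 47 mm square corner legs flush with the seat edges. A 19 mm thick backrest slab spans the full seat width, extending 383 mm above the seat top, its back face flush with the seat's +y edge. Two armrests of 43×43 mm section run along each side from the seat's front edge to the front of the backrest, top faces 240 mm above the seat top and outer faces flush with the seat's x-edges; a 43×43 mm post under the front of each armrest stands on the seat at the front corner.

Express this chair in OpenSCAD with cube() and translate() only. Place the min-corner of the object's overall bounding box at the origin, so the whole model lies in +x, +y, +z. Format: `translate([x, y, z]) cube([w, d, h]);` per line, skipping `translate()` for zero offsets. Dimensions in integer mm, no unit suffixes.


translate([0, 0, 396]) cube([465, 465, 24]);
cube([47, 47, 396]);
translate([418, 0, 0]) cube([47, 47, 396]);
translate([0, 418, 0]) cube([47, 47, 396]);
translate([418, 418, 0]) cube([47, 47, 396]);
translate([0, 446, 420]) cube([465, 19, 383]);
translate([0, 0, 617]) cube([43, 446, 43]);
translate([422, 0, 617]) cube([43, 446, 43]);
translate([0, 0, 420]) cube([43, 43, 197]);
translate([422, 0, 420]) cube([43, 43, 197]);


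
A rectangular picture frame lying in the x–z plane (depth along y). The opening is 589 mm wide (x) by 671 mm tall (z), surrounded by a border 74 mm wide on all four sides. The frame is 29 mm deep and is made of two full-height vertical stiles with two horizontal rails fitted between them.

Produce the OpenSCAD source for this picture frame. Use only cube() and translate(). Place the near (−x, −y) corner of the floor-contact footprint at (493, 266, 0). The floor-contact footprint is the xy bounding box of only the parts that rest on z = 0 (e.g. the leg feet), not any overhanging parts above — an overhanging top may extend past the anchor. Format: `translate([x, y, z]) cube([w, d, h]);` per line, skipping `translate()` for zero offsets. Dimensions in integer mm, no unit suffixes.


translate([493, 266, 0]) cube([74, 29, 819]);
translate([1156, 266, 0]) cube([74, 29, 819]);
translate([567, 266, 0]) cube([589, 29, 74]);
translate([567, 266, 745]) cube([589, 29, 74]);


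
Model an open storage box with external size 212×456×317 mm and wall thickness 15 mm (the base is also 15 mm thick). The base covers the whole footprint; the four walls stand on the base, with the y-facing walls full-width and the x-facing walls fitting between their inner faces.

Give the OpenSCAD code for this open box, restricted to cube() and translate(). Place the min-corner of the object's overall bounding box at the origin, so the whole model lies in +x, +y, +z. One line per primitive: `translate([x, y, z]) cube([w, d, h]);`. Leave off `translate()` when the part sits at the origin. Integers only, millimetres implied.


cube([212, 456, 15]);
translate([0, 0, 15]) cube([212, 15, 302]);
translate([0, 441, 15]) cube([212, 15, 302]);
translate([0, 15, 15]) cube([15, 426, 302]);
translate([197, 15, 15]) cube([15, 426, 302]);


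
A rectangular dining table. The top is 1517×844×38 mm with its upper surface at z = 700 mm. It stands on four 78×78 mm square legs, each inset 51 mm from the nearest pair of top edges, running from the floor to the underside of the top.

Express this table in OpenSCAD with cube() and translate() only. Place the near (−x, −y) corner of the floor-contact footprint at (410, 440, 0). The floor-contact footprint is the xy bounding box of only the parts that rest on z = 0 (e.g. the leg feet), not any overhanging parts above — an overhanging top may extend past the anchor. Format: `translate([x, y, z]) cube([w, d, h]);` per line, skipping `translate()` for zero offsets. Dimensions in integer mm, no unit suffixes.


// leg_h = 700 - 38 = 662
translate([359, 389, 662]) cube([1517, 844, 38]);
translate([410, 440, 0]) cube([78, 78, 662]);
translate([1747, 440, 0]) cube([78, 78, 662]);
translate([410, 1104, 0]) cube([78, 78, 662]);
translate([1747, 1104, 0]) cube([78, 78, 662]);


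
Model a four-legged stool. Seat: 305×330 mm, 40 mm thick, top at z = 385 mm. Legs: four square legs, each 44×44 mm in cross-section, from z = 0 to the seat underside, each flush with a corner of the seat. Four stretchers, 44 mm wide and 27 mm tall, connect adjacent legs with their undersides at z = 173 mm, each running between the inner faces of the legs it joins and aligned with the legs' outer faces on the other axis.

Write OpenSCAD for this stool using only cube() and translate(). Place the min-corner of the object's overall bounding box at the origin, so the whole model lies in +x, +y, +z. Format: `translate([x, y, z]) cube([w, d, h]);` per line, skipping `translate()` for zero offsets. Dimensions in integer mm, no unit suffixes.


translate([0, 0, 345]) cube([305, 330, 40]);
cube([44, 44, 345]);
translate([261, 0, 0]) cube([44, 44, 345]);
translate([0, 286, 0]) cube([44, 44, 345]);
translate([261, 286, 0]) cube([44, 44, 345]);
translate([44, 0, 173]) cube([217, 44, 27]);
translate([44, 286, 173]) cube([217, 44, 27]);
translate([0, 44, 173]) cube([44, 242, 27]);
translate([261, 44, 173]) cube([44, 242, 27]);


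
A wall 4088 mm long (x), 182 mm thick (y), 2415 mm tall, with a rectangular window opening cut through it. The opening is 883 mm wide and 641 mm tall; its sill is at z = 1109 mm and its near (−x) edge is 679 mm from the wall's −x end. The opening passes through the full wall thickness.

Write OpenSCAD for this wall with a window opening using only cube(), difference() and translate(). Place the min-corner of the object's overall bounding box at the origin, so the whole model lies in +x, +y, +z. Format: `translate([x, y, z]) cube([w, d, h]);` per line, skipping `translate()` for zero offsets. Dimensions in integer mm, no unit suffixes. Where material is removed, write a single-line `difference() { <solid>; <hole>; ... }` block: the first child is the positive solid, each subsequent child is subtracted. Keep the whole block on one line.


difference() { cube([4088, 182, 2415]); translate([679, 0, 1109]) cube([883, 182, 641]); }


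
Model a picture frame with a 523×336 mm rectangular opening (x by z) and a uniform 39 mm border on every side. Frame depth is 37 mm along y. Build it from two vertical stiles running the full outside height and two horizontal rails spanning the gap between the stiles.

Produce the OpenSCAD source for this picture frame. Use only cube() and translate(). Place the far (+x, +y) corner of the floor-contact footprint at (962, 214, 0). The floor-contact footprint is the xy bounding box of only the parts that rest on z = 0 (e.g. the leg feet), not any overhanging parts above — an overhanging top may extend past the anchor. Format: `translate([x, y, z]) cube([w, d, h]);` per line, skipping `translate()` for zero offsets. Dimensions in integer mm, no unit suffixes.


translate([361, 177, 0]) cube([39, 37, 414]);
translate([923, 177, 0]) cube([39, 37, 414]);
translate([400, 177, 0]) cube([523, 37, 39]);
translate([400, 177, 375]) cube([523, 37, 39]);


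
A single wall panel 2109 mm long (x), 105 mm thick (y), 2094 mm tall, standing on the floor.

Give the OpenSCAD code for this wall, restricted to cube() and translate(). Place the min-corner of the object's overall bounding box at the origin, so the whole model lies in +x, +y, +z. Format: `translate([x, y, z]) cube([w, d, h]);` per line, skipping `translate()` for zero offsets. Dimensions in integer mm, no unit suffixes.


cube([2109, 105, 2094]);


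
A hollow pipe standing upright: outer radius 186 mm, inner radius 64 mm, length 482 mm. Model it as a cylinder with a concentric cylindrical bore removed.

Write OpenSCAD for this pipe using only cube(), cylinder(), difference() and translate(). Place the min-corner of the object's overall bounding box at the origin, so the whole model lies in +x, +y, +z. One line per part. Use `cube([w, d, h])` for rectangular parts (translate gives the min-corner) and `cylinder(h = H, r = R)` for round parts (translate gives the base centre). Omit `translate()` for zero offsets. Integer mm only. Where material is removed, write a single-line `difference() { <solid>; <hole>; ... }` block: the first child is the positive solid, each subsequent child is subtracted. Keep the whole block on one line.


difference() { translate([186, 186, 0]) cylinder(h = 482, r = 186); translate([186, 186, 0]) cylinder(h = 482, r = 64); }


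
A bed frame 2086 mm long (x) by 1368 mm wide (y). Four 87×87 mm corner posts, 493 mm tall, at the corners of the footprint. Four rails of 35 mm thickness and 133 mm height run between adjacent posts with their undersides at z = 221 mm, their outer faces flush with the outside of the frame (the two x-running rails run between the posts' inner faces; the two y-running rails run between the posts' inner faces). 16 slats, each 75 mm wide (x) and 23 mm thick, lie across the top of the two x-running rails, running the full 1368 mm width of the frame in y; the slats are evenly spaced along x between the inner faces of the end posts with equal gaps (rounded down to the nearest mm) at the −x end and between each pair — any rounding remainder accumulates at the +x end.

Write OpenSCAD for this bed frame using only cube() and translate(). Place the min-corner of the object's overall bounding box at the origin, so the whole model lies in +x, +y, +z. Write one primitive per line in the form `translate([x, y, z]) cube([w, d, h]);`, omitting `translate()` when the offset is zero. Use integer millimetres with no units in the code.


cube([87, 87, 493]);
translate([0, 1281, 0]) cube([87, 87, 493]);
translate([1999, 0, 0]) cube([87, 87, 493]);
translate([1999, 1281, 0]) cube([87, 87, 493]);
translate([87, 0, 221]) cube([1912, 35, 133]);
translate([87, 1333, 221]) cube([1912, 35, 133]);
translate([0, 87, 221]) cube([35, 1194, 133]);
translate([2051, 87, 221]) cube([35, 1194, 133]);
translate([128, 0, 354]) cube([75, 1368, 23]);
translate([244, 0, 354]) cube([75, 1368, 23]);
translate([360, 0, 354]) cube([75, 1368, 23]);
translate([476, 0, 354]) cube([75, 1368, 23]);
translate([592, 0, 354]) cube([75, 1368, 23]);
translate([708, 0, 354]) cube([75, 1368, 23]);
translate([824, 0, 354]) cube([75, 1368, 23]);
translate([940, 0, 354]) cube([75, 1368, 23]);
translate([1056, 0, 354]) cube([75, 1368, 23]);
translate([1172, 0, 354]) cube([75, 1368, 23]);
translate([1288, 0, 354]) cube([75, 1368, 23]);
translate([1404, 0, 354]) cube([75, 1368, 23]);
translate([1520, 0, 354]) cube([75, 1368, 23]);
translate([1636, 0, 354]) cube([75, 1368, 23]);
translate([1752, 0, 354]) cube([75, 1368, 23]);
translate([1868, 0, 354]) cube([75, 1368, 23]);


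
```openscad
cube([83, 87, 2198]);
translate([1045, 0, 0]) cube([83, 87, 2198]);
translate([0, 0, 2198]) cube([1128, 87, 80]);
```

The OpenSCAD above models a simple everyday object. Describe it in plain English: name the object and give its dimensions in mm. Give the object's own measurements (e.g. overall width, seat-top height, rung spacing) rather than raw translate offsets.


A door frame. The clear opening is 962 mm wide and 2198 mm high. Two 83 mm wide jambs, 87 mm deep, stand either side of the opening from the floor to the top of the opening. A 80 mm thick head sits across the top of both jambs, spanning the full outside width of the frame.


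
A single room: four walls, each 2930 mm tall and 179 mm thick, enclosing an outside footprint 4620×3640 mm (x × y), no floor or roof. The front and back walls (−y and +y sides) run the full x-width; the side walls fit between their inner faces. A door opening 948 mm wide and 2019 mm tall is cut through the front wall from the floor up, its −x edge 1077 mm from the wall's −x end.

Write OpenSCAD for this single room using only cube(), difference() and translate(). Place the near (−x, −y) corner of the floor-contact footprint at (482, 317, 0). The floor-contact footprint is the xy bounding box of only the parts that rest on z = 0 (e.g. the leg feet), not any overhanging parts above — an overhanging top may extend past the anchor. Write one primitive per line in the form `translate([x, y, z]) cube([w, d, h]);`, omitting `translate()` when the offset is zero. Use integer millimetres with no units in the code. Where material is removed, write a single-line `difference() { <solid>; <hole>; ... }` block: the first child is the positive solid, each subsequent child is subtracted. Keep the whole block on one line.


difference() { translate([482, 317, 0]) cube([4620, 179, 2930]); translate([1559, 317, 0]) cube([948, 179, 2019]); }
translate([482, 3778, 0]) cube([4620, 179, 2930]);
translate([482, 496, 0]) cube([179, 3282, 2930]);
translate([4923, 496, 0]) cube([179, 3282, 2930]);


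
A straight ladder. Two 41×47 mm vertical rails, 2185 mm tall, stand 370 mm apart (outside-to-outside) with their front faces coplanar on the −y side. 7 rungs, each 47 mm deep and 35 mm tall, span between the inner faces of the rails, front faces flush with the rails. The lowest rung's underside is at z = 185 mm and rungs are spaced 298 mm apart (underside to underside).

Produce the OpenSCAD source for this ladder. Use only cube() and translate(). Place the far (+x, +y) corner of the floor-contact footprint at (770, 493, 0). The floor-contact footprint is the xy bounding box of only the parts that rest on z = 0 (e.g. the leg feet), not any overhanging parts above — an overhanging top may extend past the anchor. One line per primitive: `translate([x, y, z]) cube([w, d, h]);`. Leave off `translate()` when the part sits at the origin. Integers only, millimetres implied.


translate([400, 446, 0]) cube([41, 47, 2185]);
translate([729, 446, 0]) cube([41, 47, 2185]);
translate([441, 446, 185]) cube([288, 47, 35]);
translate([441, 446, 483]) cube([288, 47, 35]);
translate([441, 446, 781]) cube([288, 47, 35]);
translate([441, 446, 1079]) cube([288, 47, 35]);
translate([441, 446, 1377]) cube([288, 47, 35]);
translate([441, 446, 1675]) cube([288, 47, 35]);
translate([441, 446, 1973]) cube([288, 47, 35]);


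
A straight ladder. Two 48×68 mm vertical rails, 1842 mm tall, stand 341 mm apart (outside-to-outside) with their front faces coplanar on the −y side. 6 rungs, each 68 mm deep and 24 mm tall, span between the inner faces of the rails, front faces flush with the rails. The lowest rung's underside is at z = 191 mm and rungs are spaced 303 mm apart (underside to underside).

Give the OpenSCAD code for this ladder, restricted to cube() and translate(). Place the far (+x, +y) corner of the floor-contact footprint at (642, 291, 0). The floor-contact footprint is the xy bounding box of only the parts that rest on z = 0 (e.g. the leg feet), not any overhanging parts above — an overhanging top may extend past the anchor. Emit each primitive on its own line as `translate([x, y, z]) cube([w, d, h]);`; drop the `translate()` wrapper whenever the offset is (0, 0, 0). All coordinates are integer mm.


translate([301, 223, 0]) cube([48, 68, 1842]);
translate([594, 223, 0]) cube([48, 68, 1842]);
translate([349, 223, 191]) cube([245, 68, 24]);
translate([349, 223, 494]) cube([245, 68, 24]);
translate([349, 223, 797]) cube([245, 68, 24]);
translate([349, 223, 1100]) cube([245, 68, 24]);
translate([349, 223, 1403]) cube([245, 68, 24]);
translate([349, 223, 1706]) cube([245, 68, 24]);


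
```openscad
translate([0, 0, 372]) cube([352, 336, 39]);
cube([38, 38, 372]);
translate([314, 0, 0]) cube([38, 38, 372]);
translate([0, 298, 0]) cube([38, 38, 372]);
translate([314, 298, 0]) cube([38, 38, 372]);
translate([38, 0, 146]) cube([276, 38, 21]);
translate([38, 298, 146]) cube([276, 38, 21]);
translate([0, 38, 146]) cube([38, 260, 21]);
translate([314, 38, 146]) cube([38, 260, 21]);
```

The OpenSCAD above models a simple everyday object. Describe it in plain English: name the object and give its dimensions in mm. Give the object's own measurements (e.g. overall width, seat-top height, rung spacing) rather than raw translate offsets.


A simple wooden stool: a rectangular seat 352 mm (x) by 336 mm (y), 39 mm thick, top face at z = 411 mm, on four square legs, each 38×38 mm in cross-section. The legs rest on z = 0, each flush with a corner of the seat. Four stretchers, 38 mm wide and 21 mm tall, connect adjacent legs with their undersides at z = 146 mm, each running between the inner faces of the legs it joins and aligned with the legs' outer faces on the other axis.
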